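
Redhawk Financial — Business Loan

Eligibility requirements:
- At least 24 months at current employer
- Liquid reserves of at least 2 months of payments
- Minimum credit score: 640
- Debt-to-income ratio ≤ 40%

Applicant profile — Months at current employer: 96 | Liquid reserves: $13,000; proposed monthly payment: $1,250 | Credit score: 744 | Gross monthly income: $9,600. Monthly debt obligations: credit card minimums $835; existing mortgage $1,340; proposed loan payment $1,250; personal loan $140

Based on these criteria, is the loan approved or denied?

Approved

Employment 96 ≥ 24 months
Liquid reserves cover 13,000/1,250 = 10.4 months — ≥ 2 required
Credit score 744 ≥ 640 (meets)
Total monthly debts = (835 + 1,340 + 1,250 + 140) = 3,565. DTI = 3,565/9,600 = 37.1% ≤ 40%
All criteria satisfied.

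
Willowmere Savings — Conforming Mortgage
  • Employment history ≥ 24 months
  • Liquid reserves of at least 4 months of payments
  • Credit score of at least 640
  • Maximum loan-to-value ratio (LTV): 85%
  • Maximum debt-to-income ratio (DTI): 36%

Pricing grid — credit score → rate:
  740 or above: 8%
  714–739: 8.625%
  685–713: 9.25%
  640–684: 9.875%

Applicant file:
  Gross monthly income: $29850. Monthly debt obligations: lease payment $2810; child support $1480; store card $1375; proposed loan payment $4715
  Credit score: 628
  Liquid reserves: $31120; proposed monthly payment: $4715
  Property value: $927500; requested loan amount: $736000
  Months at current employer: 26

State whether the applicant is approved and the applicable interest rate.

Credit score 628 < 640 (below minimum)
Liquid reserves cover 31,120/4,715 = 6.6 months — ≥ 4 required
Total monthly debts = (2,810 + 1,480 + 1,375 + 4,715) = 10,380. DTI = 10,380/29,850 = 34.8% ≤ 36%
Loan-to-value = 736,000/927,500 = 79.4% — pass (85% max)
Employment 26 ≥ 24 months
Not all requirements met → denied.

Denied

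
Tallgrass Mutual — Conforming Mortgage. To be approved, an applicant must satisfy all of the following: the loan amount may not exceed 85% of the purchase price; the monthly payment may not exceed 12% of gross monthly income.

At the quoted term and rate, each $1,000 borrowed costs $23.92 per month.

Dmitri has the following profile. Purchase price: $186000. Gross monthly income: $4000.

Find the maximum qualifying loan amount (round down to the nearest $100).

$20,000

Payment cap: 12% × $4,000 = $480/month.
At $23.92 per $1,000, that supports 480/23.92 × 1,000 ≈ $20,066 → $20,000.
LTV cap: 85% × $186,000 = $158,100 → $158,100.
Binding constraint: payment-to-income.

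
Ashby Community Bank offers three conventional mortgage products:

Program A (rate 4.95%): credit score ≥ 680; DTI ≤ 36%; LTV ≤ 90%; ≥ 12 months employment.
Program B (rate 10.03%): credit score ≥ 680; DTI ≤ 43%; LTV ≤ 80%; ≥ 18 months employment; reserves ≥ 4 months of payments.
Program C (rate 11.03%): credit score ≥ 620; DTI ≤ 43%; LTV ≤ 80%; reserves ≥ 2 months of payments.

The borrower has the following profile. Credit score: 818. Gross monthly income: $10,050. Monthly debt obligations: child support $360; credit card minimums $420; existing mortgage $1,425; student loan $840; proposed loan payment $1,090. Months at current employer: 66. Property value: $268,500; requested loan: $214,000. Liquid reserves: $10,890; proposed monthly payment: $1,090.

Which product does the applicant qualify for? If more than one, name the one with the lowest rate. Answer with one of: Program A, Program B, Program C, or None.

Total debts = (360 + 420 + 1,425 + 840 + 1,090) = 4,135; DTI = 4,135/10,050 = 41.1%.
LTV = 214,000/268,500 = 79.7%.
Reserves = 10,890/1,090 = 10.0 months.
Program A: score 818 ≥ 680; DTI 41.1% > 36%; LTV 79.7% ≤ 90%; employment 66 ≥ 12 mo → does not qualify.
Program B: score 818 ≥ 680; DTI 41.1% ≤ 43%; LTV 79.7% ≤ 80%; employment 66 ≥ 18 mo; reserves 10.0 ≥ 4 mo → qualifies.
Program C: score 818 ≥ 620; DTI 41.1% ≤ 43%; LTV 79.7% ≤ 80%; reserves 10.0 ≥ 2 mo → qualifies.
Qualifying: Program B, Program C. Lowest rate is 10.03% → Program B.

Program B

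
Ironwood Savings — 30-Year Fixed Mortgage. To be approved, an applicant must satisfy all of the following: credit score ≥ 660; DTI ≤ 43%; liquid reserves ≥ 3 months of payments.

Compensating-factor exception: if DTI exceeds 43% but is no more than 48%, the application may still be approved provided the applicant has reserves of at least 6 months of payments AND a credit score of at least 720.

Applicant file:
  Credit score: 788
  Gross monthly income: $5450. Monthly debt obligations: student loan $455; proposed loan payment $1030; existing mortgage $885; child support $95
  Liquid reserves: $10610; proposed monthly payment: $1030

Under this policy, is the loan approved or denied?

Credit score 788 ≥ 660 (meets base)
Total debts = (455 + 1,030 + 885 + 95) = 2,465. DTI: 2,465 ÷ 5,450 = 45.2%, over the 43% base limit.
Reserves: 10,610 ÷ 1,030 = 10.3 months (meets 3-month minimum)
45.2% falls in the override range (43%–48%), so the compensating-factor test applies.
Override check — reserves: 10.3 mo (ok); score: 788 (ok).
Both compensating conditions met → exception applies.

Approved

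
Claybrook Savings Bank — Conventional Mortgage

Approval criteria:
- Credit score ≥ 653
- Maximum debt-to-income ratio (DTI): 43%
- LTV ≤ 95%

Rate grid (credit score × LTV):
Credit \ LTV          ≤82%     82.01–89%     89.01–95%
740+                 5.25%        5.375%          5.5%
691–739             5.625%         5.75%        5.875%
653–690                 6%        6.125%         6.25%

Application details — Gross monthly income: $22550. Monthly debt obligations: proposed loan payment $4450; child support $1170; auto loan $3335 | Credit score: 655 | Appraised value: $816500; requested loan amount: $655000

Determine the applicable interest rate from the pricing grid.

Credit score 655 ≥ 653; Total monthly debts = (4,450 + 1,170 + 3,335) = 8,955. Debt-to-income = 8,955/22,550 = 39.7% — meets 43% limit
LTV = 655,000/816,500 = 80.2% ≤ 95%
Credit 655 → row 653–690; LTV 80.2% → column ≤82%. Grid cell → 6%.

6%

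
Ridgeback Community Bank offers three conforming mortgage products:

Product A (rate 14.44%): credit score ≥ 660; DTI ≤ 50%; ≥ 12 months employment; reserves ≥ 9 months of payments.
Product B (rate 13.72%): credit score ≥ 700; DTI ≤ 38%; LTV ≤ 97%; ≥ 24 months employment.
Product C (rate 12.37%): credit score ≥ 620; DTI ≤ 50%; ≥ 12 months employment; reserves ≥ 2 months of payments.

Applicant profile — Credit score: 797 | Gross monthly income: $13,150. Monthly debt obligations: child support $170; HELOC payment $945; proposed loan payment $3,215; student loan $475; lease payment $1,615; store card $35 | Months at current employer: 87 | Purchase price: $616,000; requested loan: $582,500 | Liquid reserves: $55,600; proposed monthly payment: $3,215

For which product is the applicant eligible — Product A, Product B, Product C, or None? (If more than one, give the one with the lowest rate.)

Total debts = (170 + 945 + 3,215 + 475 + 1,615 + 35) = 6,455; DTI = 6,455/13,150 = 49.1%.
LTV = 582,500/616,000 = 94.6%.
Reserves = 55,600/3,215 = 17.3 months.
Product A: score 797 ≥ 660; DTI 49.1% ≤ 50%; employment 87 ≥ 12 mo; reserves 17.3 ≥ 9 mo → qualifies.
Product B: score 797 ≥ 700; DTI 49.1% > 38%; LTV 94.6% ≤ 97%; employment 87 ≥ 24 mo → does not qualify.
Product C: score 797 ≥ 620; DTI 49.1% ≤ 50%; employment 87 ≥ 12 mo; reserves 17.3 ≥ 2 mo → qualifies.
Qualifying: Product A, Product C. Lowest rate is 12.37% → Product C.

Product C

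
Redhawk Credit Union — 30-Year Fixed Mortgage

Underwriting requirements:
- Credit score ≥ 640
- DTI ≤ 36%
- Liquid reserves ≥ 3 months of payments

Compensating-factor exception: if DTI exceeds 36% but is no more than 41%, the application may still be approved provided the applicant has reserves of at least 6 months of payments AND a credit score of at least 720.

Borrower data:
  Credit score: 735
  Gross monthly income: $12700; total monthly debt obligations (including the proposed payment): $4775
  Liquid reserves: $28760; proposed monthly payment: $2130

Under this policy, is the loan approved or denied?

Credit score 735 ≥ 640 (meets base)
DTI = 4,775/12,700 = 37.6% > 36% — standard DTI limit exceeded.
Reserves: 28,760 ÷ 2,130 = 13.5 months (meets 3-month minimum)
37.6% falls in the override range (36%–41%), so the compensating-factor test applies.
Reserves 13.5 ≥ 6 months; credit score 735 ≥ 720.
Both override conditions satisfied; DTI exception granted.

Approved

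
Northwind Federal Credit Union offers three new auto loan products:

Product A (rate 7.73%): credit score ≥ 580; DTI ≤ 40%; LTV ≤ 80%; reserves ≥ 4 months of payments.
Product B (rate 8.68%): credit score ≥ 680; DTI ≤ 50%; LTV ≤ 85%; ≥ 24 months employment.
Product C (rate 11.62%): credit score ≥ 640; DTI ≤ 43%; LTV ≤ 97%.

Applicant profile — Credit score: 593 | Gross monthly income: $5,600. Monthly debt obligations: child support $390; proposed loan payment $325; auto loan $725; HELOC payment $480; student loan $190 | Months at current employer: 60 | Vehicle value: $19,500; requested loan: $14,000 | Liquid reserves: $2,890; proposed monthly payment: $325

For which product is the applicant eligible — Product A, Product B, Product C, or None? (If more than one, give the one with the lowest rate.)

Total debts = (390 + 325 + 725 + 480 + 190) = 2,110; DTI = 2,110/5,600 = 37.7%.
LTV = 14,000/19,500 = 71.8%.
Reserves = 2,890/325 = 8.9 months.
Product A: score 593 ≥ 580; DTI 37.7% ≤ 40%; LTV 71.8% ≤ 80%; reserves 8.9 ≥ 4 mo → qualifies.
Product B: score 593 < 680; DTI 37.7% ≤ 50%; LTV 71.8% ≤ 85%; employment 60 ≥ 24 mo → does not qualify.
Product C: score 593 < 640; DTI 37.7% ≤ 43%; LTV 71.8% ≤ 97% → does not qualify.

Product A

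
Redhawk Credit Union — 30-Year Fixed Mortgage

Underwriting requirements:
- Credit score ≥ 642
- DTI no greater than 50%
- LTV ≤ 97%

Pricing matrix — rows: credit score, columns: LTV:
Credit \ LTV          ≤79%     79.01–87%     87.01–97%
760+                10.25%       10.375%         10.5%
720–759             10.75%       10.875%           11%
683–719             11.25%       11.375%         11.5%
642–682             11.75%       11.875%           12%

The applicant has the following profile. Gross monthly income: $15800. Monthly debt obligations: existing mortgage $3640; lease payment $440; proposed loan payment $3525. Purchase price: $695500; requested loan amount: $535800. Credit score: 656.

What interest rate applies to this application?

11.75%

Credit score 656 ≥ 642; Total monthly debts = (3,640 + 440 + 3,525) = 7,605. Debt-to-income = 7,605/15,800 = 48.1% — meets 50% limit
LTV = 535,800/695,500 = 77% ≤ 97%
Score 656 is in the 642–682 band; LTV 77% is in the ≤79% band → 11.75%.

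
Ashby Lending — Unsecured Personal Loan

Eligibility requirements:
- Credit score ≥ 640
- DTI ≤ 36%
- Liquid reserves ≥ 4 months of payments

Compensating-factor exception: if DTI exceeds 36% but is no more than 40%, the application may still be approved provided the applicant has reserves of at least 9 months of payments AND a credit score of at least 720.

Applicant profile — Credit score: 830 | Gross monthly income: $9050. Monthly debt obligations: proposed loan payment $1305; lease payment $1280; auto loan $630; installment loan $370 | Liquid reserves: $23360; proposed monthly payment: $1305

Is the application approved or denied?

Approved

Credit score 830 ≥ 640 (meets base)
Total debts = (1,305 + 1,280 + 630 + 370) = 3,585. DTI: 3,585 ÷ 9,050 = 39.6%, over the 36% base limit.
Liquid reserves cover 23,360/1,305 = 17.9 months — ≥ 4 required
39.6% falls in the override range (36%–40%), so the compensating-factor test applies.
Override check — reserves: 17.9 mo (ok); score: 830 (ok).
Both compensating conditions met → exception applies.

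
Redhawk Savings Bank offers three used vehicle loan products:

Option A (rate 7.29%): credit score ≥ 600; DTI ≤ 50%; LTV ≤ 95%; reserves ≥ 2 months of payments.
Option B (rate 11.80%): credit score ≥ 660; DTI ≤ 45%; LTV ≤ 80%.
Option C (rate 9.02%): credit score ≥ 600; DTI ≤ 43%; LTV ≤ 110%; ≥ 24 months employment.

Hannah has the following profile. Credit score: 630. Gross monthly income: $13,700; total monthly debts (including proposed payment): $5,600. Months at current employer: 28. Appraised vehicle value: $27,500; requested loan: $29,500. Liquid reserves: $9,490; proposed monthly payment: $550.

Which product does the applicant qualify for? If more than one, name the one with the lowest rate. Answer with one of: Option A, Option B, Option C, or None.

Option C

DTI = 5,600/13,700 = 40.9%.
LTV = 29,500/27,500 = 107.3%.
Reserves = 9,490/550 = 17.3 months.
Option A: score 630 ≥ 600; DTI 40.9% ≤ 50%; LTV 107.3% > 95%; reserves 17.3 ≥ 2 mo → does not qualify.
Option B: score 630 < 660; DTI 40.9% ≤ 45%; LTV 107.3% > 80% → does not qualify.
Option C: score 630 ≥ 600; DTI 40.9% ≤ 43%; LTV 107.3% ≤ 110%; employment 28 ≥ 24 mo → qualifies.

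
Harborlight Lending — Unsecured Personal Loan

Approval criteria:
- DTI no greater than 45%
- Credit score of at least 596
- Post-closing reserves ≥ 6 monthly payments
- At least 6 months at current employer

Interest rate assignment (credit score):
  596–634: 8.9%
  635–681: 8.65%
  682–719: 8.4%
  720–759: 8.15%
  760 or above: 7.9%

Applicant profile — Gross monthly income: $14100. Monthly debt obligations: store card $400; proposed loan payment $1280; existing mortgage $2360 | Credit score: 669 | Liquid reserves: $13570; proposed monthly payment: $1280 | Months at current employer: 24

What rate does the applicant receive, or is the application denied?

Credit score 669 ≥ 596 (meets minimum)
Reserves = 13,570/1,280 = 10.6 months ≥ 6
Total monthly debts = (400 + 1,280 + 2,360) = 4,040. DTI = 4,040/14,100 = 28.7% ≤ 45%
Employment 24 ≥ 6 months
All requirements met. Score 669 falls in the 635–681 tier → 8.65%.

Approved at 8.65%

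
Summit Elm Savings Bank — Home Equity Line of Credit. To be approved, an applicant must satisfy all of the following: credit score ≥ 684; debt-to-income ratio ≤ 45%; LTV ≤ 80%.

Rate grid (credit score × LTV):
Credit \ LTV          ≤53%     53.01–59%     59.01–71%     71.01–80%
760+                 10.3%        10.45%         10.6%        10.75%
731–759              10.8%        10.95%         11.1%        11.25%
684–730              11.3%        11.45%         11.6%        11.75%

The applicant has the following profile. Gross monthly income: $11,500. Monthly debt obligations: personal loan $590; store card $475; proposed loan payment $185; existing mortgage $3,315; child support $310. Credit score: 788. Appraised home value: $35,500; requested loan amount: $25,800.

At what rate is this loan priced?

10.75%

Credit score 788 ≥ 684; Total monthly debts = (590 + 475 + 185 + 3,315 + 310) = 4,875. Debt-to-income = 4,875/11,500 = 42.4% — meets 45% limit
Loan-to-value = 25,800/35,500 = 72.7% — pass (80% max)
Score 788 is in the 760+ band; LTV 72.7% is in the 71.01–80% band → 10.75%.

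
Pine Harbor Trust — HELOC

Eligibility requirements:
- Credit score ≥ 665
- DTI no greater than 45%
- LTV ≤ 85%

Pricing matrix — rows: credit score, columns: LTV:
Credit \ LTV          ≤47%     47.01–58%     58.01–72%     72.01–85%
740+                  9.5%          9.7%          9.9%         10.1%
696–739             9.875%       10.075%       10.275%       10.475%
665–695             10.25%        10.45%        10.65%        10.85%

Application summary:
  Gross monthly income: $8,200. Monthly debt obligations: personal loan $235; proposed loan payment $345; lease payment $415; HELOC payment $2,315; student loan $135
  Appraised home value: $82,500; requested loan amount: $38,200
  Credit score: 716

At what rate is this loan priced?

9.875%

Credit score 716 ≥ 665; Total monthly debts = (235 + 345 + 415 + 2,315 + 135) = 3,445. Debt-to-income = 3,445/8,200 = 42% — meets 45% limit
LTV: 38,200 ÷ 82,500 = 46.3%, within 85% cap
Credit 716 → row 696–739; LTV 46.3% → column ≤47%. Grid cell → 9.875%.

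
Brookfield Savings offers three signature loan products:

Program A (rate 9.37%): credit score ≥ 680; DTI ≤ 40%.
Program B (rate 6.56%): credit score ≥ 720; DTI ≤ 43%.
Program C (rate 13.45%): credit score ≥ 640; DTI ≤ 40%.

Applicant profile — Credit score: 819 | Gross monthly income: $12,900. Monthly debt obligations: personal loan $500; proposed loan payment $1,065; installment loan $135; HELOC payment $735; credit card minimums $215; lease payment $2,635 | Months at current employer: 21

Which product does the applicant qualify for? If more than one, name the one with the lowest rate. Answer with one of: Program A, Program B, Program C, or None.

Program B

Total debts = (500 + 1,065 + 135 + 735 + 215 + 2,635) = 5,285; DTI = 5,285/12,900 = 41%.
Program A: score 819 ≥ 680; DTI 41% > 40% → does not qualify.
Program B: score 819 ≥ 720; DTI 41% ≤ 43% → qualifies.
Program C: score 819 ≥ 640; DTI 41% > 40% → does not qualify.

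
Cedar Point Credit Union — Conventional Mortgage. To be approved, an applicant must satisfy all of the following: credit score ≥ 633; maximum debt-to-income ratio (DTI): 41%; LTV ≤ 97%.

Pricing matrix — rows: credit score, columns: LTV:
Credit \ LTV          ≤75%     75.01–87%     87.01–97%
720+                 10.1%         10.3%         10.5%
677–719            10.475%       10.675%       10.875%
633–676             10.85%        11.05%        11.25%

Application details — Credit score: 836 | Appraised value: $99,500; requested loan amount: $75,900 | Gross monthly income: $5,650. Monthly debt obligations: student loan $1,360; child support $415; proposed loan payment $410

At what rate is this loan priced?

10.3%

Credit score 836 ≥ 633; Total monthly debts = (1,360 + 415 + 410) = 2,185. DTI = 2,185/5,650 = 38.7% ≤ 41%
LTV = 75,900/99,500 = 76.3% ≤ 97%
Row: 836 falls in 720+. Column: 76.3% falls in 75.01–87%. Rate = 10.3%.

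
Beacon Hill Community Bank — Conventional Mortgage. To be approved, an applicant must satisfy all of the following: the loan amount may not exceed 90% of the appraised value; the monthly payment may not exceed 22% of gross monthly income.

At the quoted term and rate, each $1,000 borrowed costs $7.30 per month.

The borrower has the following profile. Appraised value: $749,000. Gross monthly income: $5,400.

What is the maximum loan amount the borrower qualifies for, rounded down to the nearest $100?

$162,700

Payment cap: 22% × $5,400 = $1,188/month.
At $7.30 per $1,000, that supports 1,188/7.30 × 1,000 ≈ $162,739 → $162,700.
LTV cap: 90% × $749,000 = $674,100 → $674,100.
Binding constraint: payment-to-income.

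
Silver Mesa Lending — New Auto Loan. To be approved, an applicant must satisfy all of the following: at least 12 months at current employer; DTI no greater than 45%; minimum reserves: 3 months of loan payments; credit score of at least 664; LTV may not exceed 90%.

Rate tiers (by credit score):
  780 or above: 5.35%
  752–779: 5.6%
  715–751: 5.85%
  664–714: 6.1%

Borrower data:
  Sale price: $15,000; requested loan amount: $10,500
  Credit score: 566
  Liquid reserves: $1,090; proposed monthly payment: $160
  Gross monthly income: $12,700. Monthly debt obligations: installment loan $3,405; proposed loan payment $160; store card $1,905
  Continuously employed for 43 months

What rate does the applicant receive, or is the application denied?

Credit score 566 < 664 (below minimum)
Reserves = 1,090/160 = 6.8 months ≥ 3
Total monthly debts = (3,405 + 160 + 1,905) = 5,470. DTI = 5,470/12,700 = 43.1% ≤ 45%
Employment 43 ≥ 12 months
LTV: 10,500 ÷ 15,000 = 70%, within 90% cap
Not all requirements met → denied.

Denied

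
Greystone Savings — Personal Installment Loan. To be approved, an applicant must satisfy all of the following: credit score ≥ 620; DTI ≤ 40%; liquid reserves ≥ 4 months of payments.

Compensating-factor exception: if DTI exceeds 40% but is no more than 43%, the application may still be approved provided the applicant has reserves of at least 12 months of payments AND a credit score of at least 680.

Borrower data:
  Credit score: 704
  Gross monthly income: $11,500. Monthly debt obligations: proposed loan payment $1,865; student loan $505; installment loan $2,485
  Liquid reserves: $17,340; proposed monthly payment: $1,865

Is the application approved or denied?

Denied

Credit score 704 ≥ 620 (meets base)
Total debts = (1,865 + 505 + 2,485) = 4,855. DTI = 4,855/11,500 = 42.2% > 40% — standard DTI limit exceeded.
Reserves: 17,340 ÷ 1,865 = 9.3 months (meets 4-month minimum)
DTI 42.2% is within the 40%–43% exception band; checking compensating factors.
Override check — reserves: 9.3 mo (short of 12); score: 704 (ok).
Override conditions not both satisfied; exception does not apply.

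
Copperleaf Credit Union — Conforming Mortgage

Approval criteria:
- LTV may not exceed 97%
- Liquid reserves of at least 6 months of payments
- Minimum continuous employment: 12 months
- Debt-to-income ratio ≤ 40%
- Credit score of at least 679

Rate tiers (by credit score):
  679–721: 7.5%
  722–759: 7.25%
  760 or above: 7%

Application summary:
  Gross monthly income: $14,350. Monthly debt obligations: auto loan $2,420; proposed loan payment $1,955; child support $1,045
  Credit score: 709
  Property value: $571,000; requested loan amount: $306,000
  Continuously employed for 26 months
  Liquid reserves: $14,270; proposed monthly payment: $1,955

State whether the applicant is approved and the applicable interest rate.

Credit score 709 ≥ 679 (meets minimum)
Employment 26 ≥ 12 months
Reserves: 14,270 ÷ 1,955 = 7.3 months (meets 6-month minimum)
Total monthly debts = (2,420 + 1,955 + 1,045) = 5,420. Debt-to-income = 5,420/14,350 = 37.8% — meets 40% limit
Loan-to-value = 306,000/571,000 = 53.6% — pass (97% max)
All requirements met. Score 709 falls in the 679–721 tier → 7.5%.

Approved at 7.5%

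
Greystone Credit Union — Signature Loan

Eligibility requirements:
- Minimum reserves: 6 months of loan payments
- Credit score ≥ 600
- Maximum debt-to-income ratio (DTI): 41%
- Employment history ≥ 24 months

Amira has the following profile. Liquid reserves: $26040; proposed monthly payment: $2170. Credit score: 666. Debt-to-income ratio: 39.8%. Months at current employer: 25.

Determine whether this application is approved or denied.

Reserves = 26,040/2,170 = 12.0 months ≥ 6
Credit score 666 ≥ 600 (meets)
DTI 39.8% is within the 41% limit
Employment 25 ≥ 24 months
All criteria satisfied.

Approved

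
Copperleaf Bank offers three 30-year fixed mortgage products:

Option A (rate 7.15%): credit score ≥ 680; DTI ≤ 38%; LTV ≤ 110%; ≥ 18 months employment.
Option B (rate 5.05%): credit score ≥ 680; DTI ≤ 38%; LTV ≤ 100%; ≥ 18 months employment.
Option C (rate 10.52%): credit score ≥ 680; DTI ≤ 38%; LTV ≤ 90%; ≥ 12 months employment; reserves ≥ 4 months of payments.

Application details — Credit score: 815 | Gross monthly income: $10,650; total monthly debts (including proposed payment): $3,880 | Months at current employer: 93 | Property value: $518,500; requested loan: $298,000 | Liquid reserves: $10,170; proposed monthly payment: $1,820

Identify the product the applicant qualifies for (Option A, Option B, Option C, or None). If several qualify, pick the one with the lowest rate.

DTI = 3,880/10,650 = 36.4%.
LTV = 298,000/518,500 = 57.5%.
Reserves = 10,170/1,820 = 5.6 months.
Option A: score 815 ≥ 680; DTI 36.4% ≤ 38%; LTV 57.5% ≤ 110%; employment 93 ≥ 18 mo → qualifies.
Option B: score 815 ≥ 680; DTI 36.4% ≤ 38%; LTV 57.5% ≤ 100%; employment 93 ≥ 18 mo → qualifies.
Option C: score 815 ≥ 680; DTI 36.4% ≤ 38%; LTV 57.5% ≤ 90%; employment 93 ≥ 12 mo; reserves 5.6 ≥ 4 mo → qualifies.
Qualifying: Option A, Option B, Option C. Lowest rate is 5.05% → Option B.

Option B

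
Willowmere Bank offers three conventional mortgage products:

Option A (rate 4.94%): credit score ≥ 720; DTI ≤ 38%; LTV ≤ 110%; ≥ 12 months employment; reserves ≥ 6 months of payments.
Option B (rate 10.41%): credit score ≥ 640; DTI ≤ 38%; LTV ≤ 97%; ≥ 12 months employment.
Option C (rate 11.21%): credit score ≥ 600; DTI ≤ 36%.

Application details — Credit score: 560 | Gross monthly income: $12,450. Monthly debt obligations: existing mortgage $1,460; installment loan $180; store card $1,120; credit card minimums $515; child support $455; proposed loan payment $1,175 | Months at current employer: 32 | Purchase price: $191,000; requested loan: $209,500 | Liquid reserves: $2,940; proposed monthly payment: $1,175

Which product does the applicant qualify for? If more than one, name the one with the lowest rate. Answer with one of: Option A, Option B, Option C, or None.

Total debts = (1,460 + 180 + 1,120 + 515 + 455 + 1,175) = 4,905; DTI = 4,905/12,450 = 39.4%.
LTV = 209,500/191,000 = 109.7%.
Reserves = 2,940/1,175 = 2.5 months.
Option A: score 560 < 720; DTI 39.4% > 38%; LTV 109.7% ≤ 110%; employment 32 ≥ 12 mo; reserves 2.5 < 6 mo → does not qualify.
Option B: score 560 < 640; DTI 39.4% > 38%; LTV 109.7% > 97%; employment 32 ≥ 12 mo → does not qualify.
Option C: score 560 < 600; DTI 39.4% > 36% → does not qualify.

None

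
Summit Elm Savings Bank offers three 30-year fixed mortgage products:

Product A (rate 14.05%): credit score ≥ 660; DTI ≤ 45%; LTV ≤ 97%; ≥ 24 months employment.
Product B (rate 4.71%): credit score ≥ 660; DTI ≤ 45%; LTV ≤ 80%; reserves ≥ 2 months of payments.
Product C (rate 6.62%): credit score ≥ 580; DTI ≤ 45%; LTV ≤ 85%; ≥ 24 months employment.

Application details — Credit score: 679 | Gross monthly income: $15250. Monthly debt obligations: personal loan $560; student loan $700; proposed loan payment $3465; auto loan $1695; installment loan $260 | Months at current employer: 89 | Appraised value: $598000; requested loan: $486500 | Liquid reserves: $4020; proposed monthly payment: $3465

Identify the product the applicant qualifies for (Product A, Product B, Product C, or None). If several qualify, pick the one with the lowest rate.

Total debts = (560 + 700 + 3,465 + 1,695 + 260) = 6,680; DTI = 6,680/15,250 = 43.8%.
LTV = 486,500/598,000 = 81.4%.
Reserves = 4,020/3,465 = 1.2 months.
Product A: score 679 ≥ 660; DTI 43.8% ≤ 45%; LTV 81.4% ≤ 97%; employment 89 ≥ 24 mo → qualifies.
Product B: score 679 ≥ 660; DTI 43.8% ≤ 45%; LTV 81.4% > 80%; reserves 1.2 < 2 mo → does not qualify.
Product C: score 679 ≥ 580; DTI 43.8% ≤ 45%; LTV 81.4% ≤ 85%; employment 89 ≥ 24 mo → qualifies.
Qualifying: Product A, Product C. Lowest rate is 6.62% → Product C.

Product C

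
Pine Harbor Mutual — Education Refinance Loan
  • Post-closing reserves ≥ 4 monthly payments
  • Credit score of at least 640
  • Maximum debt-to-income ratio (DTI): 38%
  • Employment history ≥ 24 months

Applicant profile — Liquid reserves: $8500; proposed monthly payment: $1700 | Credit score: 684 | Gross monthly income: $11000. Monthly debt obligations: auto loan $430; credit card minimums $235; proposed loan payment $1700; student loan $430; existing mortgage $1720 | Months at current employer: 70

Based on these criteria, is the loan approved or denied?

Denied

Reserves: 8,500 ÷ 1,700 = 5.0 months (meets 4-month minimum)
Credit score 684 ≥ 640 (meets)
Total monthly debts = (430 + 235 + 1,700 + 430 + 1,720) = 4,515. DTI = 4,515/11,000 = 41% > 38%
Employment 70 ≥ 24 months
Fails on DTI.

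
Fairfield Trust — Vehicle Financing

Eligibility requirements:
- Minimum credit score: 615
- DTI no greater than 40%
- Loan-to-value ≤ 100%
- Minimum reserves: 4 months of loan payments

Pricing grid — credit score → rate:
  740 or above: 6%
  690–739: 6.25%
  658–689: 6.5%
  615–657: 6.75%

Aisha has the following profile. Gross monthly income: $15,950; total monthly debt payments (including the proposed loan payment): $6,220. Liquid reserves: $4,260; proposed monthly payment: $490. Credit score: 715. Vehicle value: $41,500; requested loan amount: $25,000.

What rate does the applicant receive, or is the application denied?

Approved at 6.25%

Credit score 715 ≥ 615 (meets minimum)
Reserves = 4,260/490 = 8.7 months ≥ 4
LTV: 25,000 ÷ 41,500 = 60.2%, within 100% cap
DTI: 6,220 ÷ 15,950 = 39%, within the 40% cap
All requirements met. Score 715 falls in the 690–739 tier → 6.25%.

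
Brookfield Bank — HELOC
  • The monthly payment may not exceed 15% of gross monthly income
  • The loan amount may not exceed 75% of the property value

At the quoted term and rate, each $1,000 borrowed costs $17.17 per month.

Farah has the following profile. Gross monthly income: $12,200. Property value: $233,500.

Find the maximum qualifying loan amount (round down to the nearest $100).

Payment cap: 15% × $12,200 = $1,830/month.
At $17.17 per $1,000, that supports 1,830/17.17 × 1,000 ≈ $106,581 → $106,500.
LTV cap: 75% × $233,500 = $175,125 → $175,100.
Binding constraint: payment-to-income.

$106,500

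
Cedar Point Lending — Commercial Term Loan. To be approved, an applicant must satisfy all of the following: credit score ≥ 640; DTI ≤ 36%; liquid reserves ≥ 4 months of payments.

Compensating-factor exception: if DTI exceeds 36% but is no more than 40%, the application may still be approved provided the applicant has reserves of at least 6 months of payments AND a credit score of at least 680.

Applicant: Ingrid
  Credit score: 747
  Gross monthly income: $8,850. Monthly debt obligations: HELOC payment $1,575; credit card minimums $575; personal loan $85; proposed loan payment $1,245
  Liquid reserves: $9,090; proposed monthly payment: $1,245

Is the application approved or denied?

Credit score 747 ≥ 640 (meets base)
Total debts = (1,575 + 575 + 85 + 1,245) = 3,480. DTI = 3,480/8,850 = 39.3% > 36% — standard DTI limit exceeded.
Reserves: 9,090 ÷ 1,245 = 7.3 months (meets 4-month minimum)
39.3% falls in the override range (36%–40%), so the compensating-factor test applies.
Override check — reserves: 7.3 mo (ok); score: 747 (ok).
Both override conditions satisfied; DTI exception granted.

Approved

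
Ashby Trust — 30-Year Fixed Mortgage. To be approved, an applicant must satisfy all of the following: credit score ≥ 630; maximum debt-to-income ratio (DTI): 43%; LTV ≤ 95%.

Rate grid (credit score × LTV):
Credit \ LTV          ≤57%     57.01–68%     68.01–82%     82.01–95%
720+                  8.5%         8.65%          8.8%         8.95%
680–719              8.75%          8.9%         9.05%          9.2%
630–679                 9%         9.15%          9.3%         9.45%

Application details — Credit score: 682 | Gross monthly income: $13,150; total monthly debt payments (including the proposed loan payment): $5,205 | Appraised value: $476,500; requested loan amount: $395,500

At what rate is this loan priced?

Credit score 682 ≥ 630; DTI = 5,205/13,150 = 39.6% ≤ 43%
LTV = 395,500/476,500 = 83% ≤ 95%
Row: 682 falls in 680–719. Column: 83% falls in 82.01–95%. Rate = 9.2%.

9.2%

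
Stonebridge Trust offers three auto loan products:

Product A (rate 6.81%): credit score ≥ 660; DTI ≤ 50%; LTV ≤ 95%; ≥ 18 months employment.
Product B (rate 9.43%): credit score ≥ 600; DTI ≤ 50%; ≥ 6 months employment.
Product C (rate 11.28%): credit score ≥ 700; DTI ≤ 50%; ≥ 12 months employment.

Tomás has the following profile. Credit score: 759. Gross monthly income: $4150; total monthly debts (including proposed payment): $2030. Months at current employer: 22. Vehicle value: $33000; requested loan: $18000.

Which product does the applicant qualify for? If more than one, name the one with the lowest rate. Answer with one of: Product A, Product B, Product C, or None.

DTI = 2,030/4,150 = 48.9%.
LTV = 18,000/33,000 = 54.5%.
Product A: score 759 ≥ 660; DTI 48.9% ≤ 50%; LTV 54.5% ≤ 95%; employment 22 ≥ 18 mo → qualifies.
Product B: score 759 ≥ 600; DTI 48.9% ≤ 50%; employment 22 ≥ 6 mo → qualifies.
Product C: score 759 ≥ 700; DTI 48.9% ≤ 50%; employment 22 ≥ 12 mo → qualifies.
Qualifying: Product A, Product B, Product C. Lowest rate is 6.81% → Product A.

Product A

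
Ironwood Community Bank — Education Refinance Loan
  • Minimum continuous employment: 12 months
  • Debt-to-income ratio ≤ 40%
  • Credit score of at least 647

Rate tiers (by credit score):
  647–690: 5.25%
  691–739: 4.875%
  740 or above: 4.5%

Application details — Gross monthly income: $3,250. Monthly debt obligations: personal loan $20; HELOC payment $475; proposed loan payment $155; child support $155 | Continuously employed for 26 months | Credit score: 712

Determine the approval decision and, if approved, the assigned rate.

Credit score 712 ≥ 647 (meets minimum)
Employment 26 ≥ 12 months
Total monthly debts = (20 + 475 + 155 + 155) = 805. Debt-to-income = 805/3,250 = 24.8% — meets 40% limit
All requirements met. Score 712 falls in the 691–739 tier → 4.875%.

Approved at 4.875%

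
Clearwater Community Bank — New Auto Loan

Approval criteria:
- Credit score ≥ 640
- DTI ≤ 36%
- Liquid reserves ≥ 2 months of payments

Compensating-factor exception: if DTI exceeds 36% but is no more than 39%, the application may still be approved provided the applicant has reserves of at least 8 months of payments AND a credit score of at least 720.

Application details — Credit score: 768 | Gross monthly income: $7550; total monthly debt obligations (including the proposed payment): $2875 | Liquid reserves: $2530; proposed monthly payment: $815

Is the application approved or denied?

Credit score 768 ≥ 640 (meets base)
DTI: 2,875 ÷ 7,550 = 38.1%, over the 36% base limit.
Reserves = 2,530/815 = 3.1 months ≥ 2
DTI 38.1% is within the 36%–39% exception band; checking compensating factors.
Reserves 3.1 < 8 months; credit score 768 ≥ 720.
Compensating-factor requirement not fully met.

Denied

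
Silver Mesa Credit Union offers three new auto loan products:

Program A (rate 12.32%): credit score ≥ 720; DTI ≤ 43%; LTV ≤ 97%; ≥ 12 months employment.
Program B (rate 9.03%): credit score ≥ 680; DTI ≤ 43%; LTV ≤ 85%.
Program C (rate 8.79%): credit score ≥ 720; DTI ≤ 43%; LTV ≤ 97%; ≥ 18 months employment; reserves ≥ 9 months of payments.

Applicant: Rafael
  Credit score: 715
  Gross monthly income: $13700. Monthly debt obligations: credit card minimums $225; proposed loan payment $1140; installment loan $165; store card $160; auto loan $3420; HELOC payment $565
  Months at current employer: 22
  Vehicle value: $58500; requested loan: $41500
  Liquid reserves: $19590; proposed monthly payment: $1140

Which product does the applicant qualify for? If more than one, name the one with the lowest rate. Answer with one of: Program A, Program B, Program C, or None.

Program B

Total debts = (225 + 1,140 + 165 + 160 + 3,420 + 565) = 5,675; DTI = 5,675/13,700 = 41.4%.
LTV = 41,500/58,500 = 70.9%.
Reserves = 19,590/1,140 = 17.2 months.
Program A: score 715 < 720; DTI 41.4% ≤ 43%; LTV 70.9% ≤ 97%; employment 22 ≥ 12 mo → does not qualify.
Program B: score 715 ≥ 680; DTI 41.4% ≤ 43%; LTV 70.9% ≤ 85% → qualifies.
Program C: score 715 < 720; DTI 41.4% ≤ 43%; LTV 70.9% ≤ 97%; employment 22 ≥ 18 mo; reserves 17.2 ≥ 9 mo → does not qualify.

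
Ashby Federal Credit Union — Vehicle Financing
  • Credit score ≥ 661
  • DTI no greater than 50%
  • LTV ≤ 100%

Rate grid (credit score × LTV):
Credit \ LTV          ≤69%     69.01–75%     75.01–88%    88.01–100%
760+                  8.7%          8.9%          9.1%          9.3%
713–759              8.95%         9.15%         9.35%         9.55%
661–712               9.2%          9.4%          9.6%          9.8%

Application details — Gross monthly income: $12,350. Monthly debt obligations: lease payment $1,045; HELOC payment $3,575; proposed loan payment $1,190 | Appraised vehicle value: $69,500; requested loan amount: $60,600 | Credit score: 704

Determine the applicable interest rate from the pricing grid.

Credit score 704 ≥ 661; Total monthly debts = (1,045 + 3,575 + 1,190) = 5,810. DTI = 5,810/12,350 = 47% ≤ 50%
Loan-to-value = 60,600/69,500 = 87.2% — pass (100% max)
Credit 704 → row 661–712; LTV 87.2% → column 75.01–88%. Grid cell → 9.6%.

9.6%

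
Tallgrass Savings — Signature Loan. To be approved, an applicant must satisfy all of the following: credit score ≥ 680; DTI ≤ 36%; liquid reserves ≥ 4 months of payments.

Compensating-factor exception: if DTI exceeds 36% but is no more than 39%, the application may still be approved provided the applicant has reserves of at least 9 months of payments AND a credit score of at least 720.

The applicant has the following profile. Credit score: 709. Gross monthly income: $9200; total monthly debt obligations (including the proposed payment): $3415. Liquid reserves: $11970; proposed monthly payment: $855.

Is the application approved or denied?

Denied

Credit score 709 ≥ 680 (meets base)
DTI = 3,415/9,200 = 37.1% > 36% — standard DTI limit exceeded.
Liquid reserves cover 11,970/855 = 14.0 months — ≥ 4 required
37.1% falls in the override range (36%–39%), so the compensating-factor test applies.
Reserves 14.0 ≥ 9 months; credit score 709 < 720.
Compensating-factor requirement not fully met.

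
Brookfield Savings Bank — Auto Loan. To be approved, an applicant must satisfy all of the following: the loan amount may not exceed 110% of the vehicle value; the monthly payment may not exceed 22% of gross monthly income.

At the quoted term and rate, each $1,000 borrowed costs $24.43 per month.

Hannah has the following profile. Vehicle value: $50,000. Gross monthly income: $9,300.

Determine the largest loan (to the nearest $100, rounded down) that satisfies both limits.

$55,000

Payment cap: 22% × $9,300 = $2,046/month.
At $24.43 per $1,000, that supports 2,046/24.43 × 1,000 ≈ $83,749 → $83,700.
LTV cap: 110% × $50,000 = $55,000 → $55,000.
Binding constraint: loan-to-value.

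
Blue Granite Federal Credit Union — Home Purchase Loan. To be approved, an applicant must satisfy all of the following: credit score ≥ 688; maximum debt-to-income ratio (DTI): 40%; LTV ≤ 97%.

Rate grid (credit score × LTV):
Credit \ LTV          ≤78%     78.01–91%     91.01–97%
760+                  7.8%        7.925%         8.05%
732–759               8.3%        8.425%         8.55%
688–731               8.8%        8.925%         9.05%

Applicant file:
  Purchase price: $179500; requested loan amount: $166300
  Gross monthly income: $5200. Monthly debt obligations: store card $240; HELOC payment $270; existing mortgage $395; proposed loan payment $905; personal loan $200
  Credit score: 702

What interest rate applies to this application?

Credit score 702 ≥ 688; Total monthly debts = (240 + 270 + 395 + 905 + 200) = 2,010. DTI: 2,010 ÷ 5,200 = 38.7%, within the 40% cap
Loan-to-value = 166,300/179,500 = 92.6% — pass (97% max)
Credit 702 → row 688–731; LTV 92.6% → column 91.01–97%. Grid cell → 9.05%.

9.05%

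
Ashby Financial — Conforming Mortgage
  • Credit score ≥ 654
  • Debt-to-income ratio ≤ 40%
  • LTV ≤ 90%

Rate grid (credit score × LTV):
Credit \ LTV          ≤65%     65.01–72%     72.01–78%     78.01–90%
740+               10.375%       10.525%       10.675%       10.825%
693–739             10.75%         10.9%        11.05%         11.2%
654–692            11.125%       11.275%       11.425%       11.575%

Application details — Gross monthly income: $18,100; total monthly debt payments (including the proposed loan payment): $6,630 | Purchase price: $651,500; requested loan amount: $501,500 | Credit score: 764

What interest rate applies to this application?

10.675%

Credit score 764 ≥ 654; DTI = 6,630/18,100 = 36.6% ≤ 40%
LTV: 501,500 ÷ 651,500 = 77%, within 90% cap
Score 764 is in the 740+ band; LTV 77% is in the 72.01–78% band → 10.675%.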